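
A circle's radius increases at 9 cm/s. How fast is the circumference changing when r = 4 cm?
18π cm/s

C = 2πr
dC/dt = 2π · dr/dt = 2π · 9 = 18π cm/s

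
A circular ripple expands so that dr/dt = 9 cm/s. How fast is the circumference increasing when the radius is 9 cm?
18π cm/s

C = 2πr
dC/dt = 2π · dr/dt = 2π · 9 = 18π cm/s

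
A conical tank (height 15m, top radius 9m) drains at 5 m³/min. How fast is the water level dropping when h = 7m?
125/(441π) ≈ 0.09022 m/min

r/h = 9/15, so r = (3/5)h
V = (1/3)πr²h = (1/3)π((3/5)h)²h = (3/25)πh³
dV/dh = (9/25)πh²
dh/dt = (dV/dt)/(dV/dh) = -5/((9/25)π·7²) = -125/(441π) m/min
The level is dropping at 125/(441π) ≈ 0.09022 m/min.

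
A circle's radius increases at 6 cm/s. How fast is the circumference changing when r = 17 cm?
12π cm/s

C = 2πr
dC/dt = 2π · dr/dt = 2π · 6 = 12π cm/s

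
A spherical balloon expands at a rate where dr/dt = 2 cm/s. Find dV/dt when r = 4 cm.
128π cm³/s

V = (4/3)πr³
dV/dt = dV/dr · dr/dt = 4πr² · 2
At r = 4: dV/dt = 128π cm³/s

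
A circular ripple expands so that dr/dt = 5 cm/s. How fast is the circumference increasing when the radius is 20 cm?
10π cm/s

C = 2πr
dC/dt = 2π · dr/dt = 2π · 5 = 10π cm/s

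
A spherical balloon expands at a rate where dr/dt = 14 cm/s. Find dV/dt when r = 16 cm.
14336π cm³/s

V = (4/3)πr³
dV/dt = dV/dr · dr/dt = 4πr² · 14
At r = 16: dV/dt = 14336π cm³/s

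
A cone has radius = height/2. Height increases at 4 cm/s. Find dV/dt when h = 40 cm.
1600π cm³/s

V = (1/3)π(h/2)²h = πh³/12
dV/dt = πh²/4 · 4
At h = 40: dV/dt = 1600π cm³/s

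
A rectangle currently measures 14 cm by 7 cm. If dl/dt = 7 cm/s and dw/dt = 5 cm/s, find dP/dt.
24 cm/s

P = 2(l + w)
dP/dt = 2(dl/dt + dw/dt) = 2(7 + 5) = 24 cm/s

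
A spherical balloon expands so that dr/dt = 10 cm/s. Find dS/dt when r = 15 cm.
1200π cm²/s

S = 4πr²
dS/dt = dS/dr · dr/dt = 8πr · 10
At r = 15: dS/dt = 1200π cm²/s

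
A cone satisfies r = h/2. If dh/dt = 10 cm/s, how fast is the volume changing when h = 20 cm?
1000π cm³/s

V = (1/3)π(h/2)²h = πh³/12
dV/dt = πh²/4 · 10
At h = 20: dV/dt = 1000π cm³/s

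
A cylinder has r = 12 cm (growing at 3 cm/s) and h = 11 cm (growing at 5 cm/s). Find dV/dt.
1512π cm³/s

V = πr²h
dV/dt = 2πrh·dr/dt + πr²·dh/dt
= 2π(12)(11)(3) + π(12)²(5)
= 1512π cm³/s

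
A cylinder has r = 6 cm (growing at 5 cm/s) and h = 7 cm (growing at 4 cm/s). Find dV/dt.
564π cm³/s

V = πr²h
dV/dt = 2πrh·dr/dt + πr²·dh/dt
= 2π(6)(7)(5) + π(6)²(4)
= 564π cm³/s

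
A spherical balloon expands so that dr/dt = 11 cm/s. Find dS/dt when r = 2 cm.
176π cm²/s

S = 4πr²
dS/dt = dS/dr · dr/dt = 8πr · 11
At r = 2: dS/dt = 176π cm²/s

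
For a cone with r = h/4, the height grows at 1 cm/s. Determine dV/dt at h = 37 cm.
1369π/16 cm³/s

V = (1/3)π(h/4)²h = πh³/48
dV/dt = πh²/16 · 1
At h = 37: dV/dt = 1369π/16 cm³/s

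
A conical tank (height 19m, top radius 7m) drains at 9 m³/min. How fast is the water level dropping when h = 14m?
3249/(9604π) ≈ 0.1077 m/min

r/h = 7/19, so r = (7/19)h
V = (1/3)πr²h = (1/3)π((7/19)h)²h = (49/1083)πh³
dV/dh = (49/361)πh²
dh/dt = (dV/dt)/(dV/dh) = -9/((49/361)π·14²) = -3249/(9604π) m/min
The level is dropping at 3249/(9604π) ≈ 0.1077 m/min.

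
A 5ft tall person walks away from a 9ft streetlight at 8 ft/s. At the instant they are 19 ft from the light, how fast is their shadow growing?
10 ft/s

By similar triangles: 9/(x+s) = 5/s
Solving: s = 5x/4
ds/dt = 5/4 · dx/dt = 5/4 · 8 = 10 ft/s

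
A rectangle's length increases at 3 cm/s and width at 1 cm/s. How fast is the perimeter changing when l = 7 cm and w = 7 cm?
8 cm/s

P = 2(l + w)
dP/dt = 2(dl/dt + dw/dt) = 2(3 + 1) = 8 cm/s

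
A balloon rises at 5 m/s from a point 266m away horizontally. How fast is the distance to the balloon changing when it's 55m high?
275√73781/73781 ≈ 1.012 m/s

z² = 266² + y²
z = √(266² + 55²) = √73781
dz/dt = y/z · dy/dt = 55/√73781 · 5 = 275√73781/73781 ≈ 1.012 m/s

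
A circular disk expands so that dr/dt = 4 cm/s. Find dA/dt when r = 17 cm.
136π cm²/s

A = πr²
dA/dt = 2πr · dr/dt = 2π(17)(4) = 136π cm²/s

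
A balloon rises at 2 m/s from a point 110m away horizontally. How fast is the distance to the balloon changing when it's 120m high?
24√265/265 ≈ 1.474 m/s

z² = 110² + y²
z = √(110² + 120²) = 10√265
dz/dt = y/z · dy/dt = 120/(10√265) · 2 = 24√265/265 ≈ 1.474 m/s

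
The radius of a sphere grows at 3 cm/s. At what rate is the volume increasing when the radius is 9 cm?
972π cm³/s

V = (4/3)πr³
dV/dt = dV/dr · dr/dt = 4πr² · 3
At r = 9: dV/dt = 972π cm³/s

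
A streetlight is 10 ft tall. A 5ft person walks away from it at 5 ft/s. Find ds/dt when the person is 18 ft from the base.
5 ft/s

By similar triangles: 10/(x+s) = 5/s
Solving: s = 5x/5
ds/dt = 5/5 · dx/dt = 1 · 5 = 5 ft/s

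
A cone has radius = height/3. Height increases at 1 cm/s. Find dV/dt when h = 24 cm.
64π cm³/s

V = (1/3)π(h/3)²h = πh³/27
dV/dt = πh²/9 · 1
At h = 24: dV/dt = 64π cm³/s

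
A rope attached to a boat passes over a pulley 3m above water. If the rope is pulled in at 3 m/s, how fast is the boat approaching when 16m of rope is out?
48√247/247 ≈ 3.054 m/s

rope² = x² + 3²
x = √(16² - 3²) = √247
dx/dt = (rope/x) · d(rope)/dt = (16/√247) · (-3) = -48√247/247 m/s
The boat approaches at 48√247/247 ≈ 3.054 m/s.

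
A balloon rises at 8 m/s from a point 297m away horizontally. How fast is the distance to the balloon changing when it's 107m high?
428√99658/49829 ≈ 2.712 m/s

z² = 297² + y²
z = √(297² + 107²) = √99658
dz/dt = y/z · dy/dt = 107/√99658 · 8 = 428√99658/49829 ≈ 2.712 m/s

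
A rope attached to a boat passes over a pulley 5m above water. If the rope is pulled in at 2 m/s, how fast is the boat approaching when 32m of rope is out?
64√111/333 ≈ 2.025 m/s

rope² = x² + 5²
x = √(32² - 5²) = 3√111
dx/dt = (rope/x) · d(rope)/dt = (32/(3√111)) · (-2) = -64√111/333 m/s
The boat approaches at 64√111/333 ≈ 2.025 m/s.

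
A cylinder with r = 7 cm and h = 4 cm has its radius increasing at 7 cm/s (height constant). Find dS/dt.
252π cm²/s

S = 2πrh + 2πr² (lateral + bases)
dS/dt = (2πh + 4πr)·dr/dt = (2π·4 + 4π·7)·7
= 252π cm²/s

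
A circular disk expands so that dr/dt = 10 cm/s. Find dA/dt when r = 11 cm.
220π cm²/s

A = πr²
dA/dt = 2πr · dr/dt = 2π(11)(10) = 220π cm²/s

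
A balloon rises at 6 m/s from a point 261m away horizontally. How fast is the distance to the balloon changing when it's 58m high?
12√85/85 ≈ 1.302 m/s

z² = 261² + y²
z = √(261² + 58²) = 29√85
dz/dt = y/z · dy/dt = 58/(29√85) · 6 = 12√85/85 ≈ 1.302 m/s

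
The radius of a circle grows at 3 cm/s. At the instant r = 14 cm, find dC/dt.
6π cm/s

C = 2πr
dC/dt = 2π · dr/dt = 2π · 3 = 6π cm/s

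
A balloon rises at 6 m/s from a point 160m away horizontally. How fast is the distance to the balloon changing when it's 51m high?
306√28201/28201 ≈ 1.822 m/s

z² = 160² + y²
z = √(160² + 51²) = √28201
dz/dt = y/z · dy/dt = 51/√28201 · 6 = 306√28201/28201 ≈ 1.822 m/s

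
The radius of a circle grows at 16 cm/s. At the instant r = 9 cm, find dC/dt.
32π cm/s

C = 2πr
dC/dt = 2π · dr/dt = 2π · 16 = 32π cm/s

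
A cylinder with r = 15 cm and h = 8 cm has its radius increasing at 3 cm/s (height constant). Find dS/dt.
228π cm²/s

S = 2πrh + 2πr² (lateral + bases)
dS/dt = (2πh + 4πr)·dr/dt = (2π·8 + 4π·15)·3
= 228π cm²/s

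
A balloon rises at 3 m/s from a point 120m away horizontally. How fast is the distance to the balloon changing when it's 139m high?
417√33721/33721 ≈ 2.271 m/s

z² = 120² + y²
z = √(120² + 139²) = √33721
dz/dt = y/z · dy/dt = 139/√33721 · 3 = 417√33721/33721 ≈ 2.271 m/s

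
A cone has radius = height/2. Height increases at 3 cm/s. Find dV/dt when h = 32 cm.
768π cm³/s

V = (1/3)π(h/2)²h = πh³/12
dV/dt = πh²/4 · 3
At h = 32: dV/dt = 768π cm³/s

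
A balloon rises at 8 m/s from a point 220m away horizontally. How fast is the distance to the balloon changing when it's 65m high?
104√2105/2105 ≈ 2.267 m/s

z² = 220² + y²
z = √(220² + 65²) = 5√2105
dz/dt = y/z · dy/dt = 65/(5√2105) · 8 = 104√2105/2105 ≈ 2.267 m/s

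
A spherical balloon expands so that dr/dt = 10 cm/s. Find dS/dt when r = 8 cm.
640π cm²/s

S = 4πr²
dS/dt = dS/dr · dr/dt = 8πr · 10
At r = 8: dS/dt = 640π cm²/s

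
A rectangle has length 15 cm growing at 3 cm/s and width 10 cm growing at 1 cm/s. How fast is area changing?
45 cm²/s

A = lw
dA/dt = w·dl/dt + l·dw/dt = 10·3 + 15·1 = 45 cm²/s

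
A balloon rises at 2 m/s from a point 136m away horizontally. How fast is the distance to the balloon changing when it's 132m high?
66√2245/2245 ≈ 1.393 m/s

z² = 136² + y²
z = √(136² + 132²) = 4√2245
dz/dt = y/z · dy/dt = 132/(4√2245) · 2 = 66√2245/2245 ≈ 1.393 m/s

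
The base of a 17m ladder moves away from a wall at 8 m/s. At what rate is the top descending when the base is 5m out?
10√66/33 ≈ 2.462 m/s

x² + y² = 17²
2x·dx/dt + 2y·dy/dt = 0
dy/dt = -x/y · dx/dt = -5/(2√66) · 8 = -10√66/33 m/s
The top is descending at 10√66/33 ≈ 2.462 m/s.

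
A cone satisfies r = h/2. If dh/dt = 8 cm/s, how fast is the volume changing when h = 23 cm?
1058π cm³/s

V = (1/3)π(h/2)²h = πh³/12
dV/dt = πh²/4 · 8
At h = 23: dV/dt = 1058π cm³/s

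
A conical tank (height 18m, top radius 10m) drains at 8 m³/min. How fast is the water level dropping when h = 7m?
648/(1225π) ≈ 0.1684 m/min

r/h = 10/18, so r = (5/9)h
V = (1/3)πr²h = (1/3)π((5/9)h)²h = (25/243)πh³
dV/dh = (25/81)πh²
dh/dt = (dV/dt)/(dV/dh) = -8/((25/81)π·7²) = -648/(1225π) m/min
The level is dropping at 648/(1225π) ≈ 0.1684 m/min.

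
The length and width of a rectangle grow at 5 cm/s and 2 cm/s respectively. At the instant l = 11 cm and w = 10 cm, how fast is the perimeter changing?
14 cm/s

P = 2(l + w)
dP/dt = 2(dl/dt + dw/dt) = 2(5 + 2) = 14 cm/s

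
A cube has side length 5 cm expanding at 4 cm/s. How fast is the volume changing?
300 cm³/s

V = s³
dV/dt = 3s² · ds/dt = 3·5²·4 = 300 cm³/s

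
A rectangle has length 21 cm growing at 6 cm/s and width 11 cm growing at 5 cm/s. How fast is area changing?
171 cm²/s

A = lw
dA/dt = w·dl/dt + l·dw/dt = 11·6 + 21·5 = 171 cm²/s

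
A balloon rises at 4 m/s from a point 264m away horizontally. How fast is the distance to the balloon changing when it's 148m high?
148√229/1145 ≈ 1.956 m/s

z² = 264² + y²
z = √(264² + 148²) = 20√229
dz/dt = y/z · dy/dt = 148/(20√229) · 4 = 148√229/1145 ≈ 1.956 m/s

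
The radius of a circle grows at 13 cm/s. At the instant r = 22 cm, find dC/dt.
26π cm/s

C = 2πr
dC/dt = 2π · dr/dt = 2π · 13 = 26π cm/s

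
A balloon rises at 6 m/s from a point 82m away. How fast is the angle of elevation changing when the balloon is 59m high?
0.048212 rad/s

tan(θ) = y/82
sec²(θ) · dθ/dt = (1/82) · dy/dt
dθ/dt = cos²(θ)/82 · 6 = 82/(82² + 59²) · 6
dθ/dt = 0.048212 rad/s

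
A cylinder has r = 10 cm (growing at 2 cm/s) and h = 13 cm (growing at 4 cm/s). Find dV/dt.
920π cm³/s

V = πr²h
dV/dt = 2πrh·dr/dt + πr²·dh/dt
= 2π(10)(13)(2) + π(10)²(4)
= 920π cm³/s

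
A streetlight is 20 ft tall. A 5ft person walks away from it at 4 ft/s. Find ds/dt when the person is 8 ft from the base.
4/3 ft/s

By similar triangles: 20/(x+s) = 5/s
Solving: s = 5x/15
ds/dt = 5/15 · dx/dt = 1/3 · 4 = 4/3 ft/s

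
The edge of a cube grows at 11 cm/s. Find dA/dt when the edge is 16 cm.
2112 cm²/s

A = 6s²
dA/dt = 12s · ds/dt = 12·16·11 = 2112 cm²/s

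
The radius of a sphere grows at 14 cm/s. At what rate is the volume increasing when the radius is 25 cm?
35000π cm³/s

V = (4/3)πr³
dV/dt = dV/dr · dr/dt = 4πr² · 14
At r = 25: dV/dt = 35000π cm³/s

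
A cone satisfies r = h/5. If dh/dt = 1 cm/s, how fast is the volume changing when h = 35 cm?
49π cm³/s

V = (1/3)π(h/5)²h = πh³/75
dV/dt = πh²/25 · 1
At h = 35: dV/dt = 49π cm³/s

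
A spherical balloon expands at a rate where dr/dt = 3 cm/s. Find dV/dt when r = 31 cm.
11532π cm³/s

V = (4/3)πr³
dV/dt = dV/dr · dr/dt = 4πr² · 3
At r = 31: dV/dt = 11532π cm³/s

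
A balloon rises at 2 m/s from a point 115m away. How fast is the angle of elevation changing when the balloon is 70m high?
0.01269 rad/s

tan(θ) = y/115
sec²(θ) · dθ/dt = (1/115) · dy/dt
dθ/dt = cos²(θ)/115 · 2 = 115/(115² + 70²) · 2
dθ/dt = 0.01269 rad/s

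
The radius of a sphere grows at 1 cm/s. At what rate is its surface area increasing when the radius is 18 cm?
144π cm²/s

S = 4πr²
dS/dt = dS/dr · dr/dt = 8πr · 1
At r = 18: dS/dt = 144π cm²/s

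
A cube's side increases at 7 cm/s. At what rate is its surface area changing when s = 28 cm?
2352 cm²/s

A = 6s²
dA/dt = 12s · ds/dt = 12·28·7 = 2352 cm²/s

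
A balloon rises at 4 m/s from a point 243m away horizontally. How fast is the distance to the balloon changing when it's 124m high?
496√2977/14885 ≈ 1.818 m/s

z² = 243² + y²
z = √(243² + 124²) = 5√2977
dz/dt = y/z · dy/dt = 124/(5√2977) · 4 = 496√2977/14885 ≈ 1.818 m/s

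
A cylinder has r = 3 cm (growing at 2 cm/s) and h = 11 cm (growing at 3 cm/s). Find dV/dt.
159π cm³/s

V = πr²h
dV/dt = 2πrh·dr/dt + πr²·dh/dt
= 2π(3)(11)(2) + π(3)²(3)
= 159π cm³/s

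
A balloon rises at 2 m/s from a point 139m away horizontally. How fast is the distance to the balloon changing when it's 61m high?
61√23042/11521 ≈ 0.8037 m/s

z² = 139² + y²
z = √(139² + 61²) = √23042
dz/dt = y/z · dy/dt = 61/√23042 · 2 = 61√23042/11521 ≈ 0.8037 m/s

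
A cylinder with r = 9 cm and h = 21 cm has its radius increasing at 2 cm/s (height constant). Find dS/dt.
156π cm²/s

S = 2πrh + 2πr² (lateral + bases)
dS/dt = (2πh + 4πr)·dr/dt = (2π·21 + 4π·9)·2
= 156π cm²/s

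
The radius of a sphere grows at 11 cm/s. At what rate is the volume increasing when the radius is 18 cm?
14256π cm³/s

V = (4/3)πr³
dV/dt = dV/dr · dr/dt = 4πr² · 11
At r = 18: dV/dt = 14256π cm³/s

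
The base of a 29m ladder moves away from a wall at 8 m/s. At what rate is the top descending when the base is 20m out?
160/21 ≈ 7.619 m/s

x² + y² = 29²
2x·dx/dt + 2y·dy/dt = 0
dy/dt = -x/y · dx/dt = -20/21 · 8 = -160/21 m/s
The top is descending at 160/21 ≈ 7.619 m/s.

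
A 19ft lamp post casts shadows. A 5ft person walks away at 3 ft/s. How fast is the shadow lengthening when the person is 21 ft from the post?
15/14 ft/s

By similar triangles: 19/(x+s) = 5/s
Solving: s = 5x/14
ds/dt = 5/14 · dx/dt = 5/14 · 3 = 15/14 ft/s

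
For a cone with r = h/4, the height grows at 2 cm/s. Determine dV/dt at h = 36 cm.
162π cm³/s

V = (1/3)π(h/4)²h = πh³/48
dV/dt = πh²/16 · 2
At h = 36: dV/dt = 162π cm³/s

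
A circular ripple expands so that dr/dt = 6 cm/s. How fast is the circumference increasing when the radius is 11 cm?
12π cm/s

C = 2πr
dC/dt = 2π · dr/dt = 2π · 6 = 12π cm/s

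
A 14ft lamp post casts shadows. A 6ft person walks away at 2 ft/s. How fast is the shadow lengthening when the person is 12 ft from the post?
3/2 ft/s

By similar triangles: 14/(x+s) = 6/s
Solving: s = 6x/8
ds/dt = 6/8 · dx/dt = 3/4 · 2 = 3/2 ft/s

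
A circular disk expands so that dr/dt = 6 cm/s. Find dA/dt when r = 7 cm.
84π cm²/s

A = πr²
dA/dt = 2πr · dr/dt = 2π(7)(6) = 84π cm²/s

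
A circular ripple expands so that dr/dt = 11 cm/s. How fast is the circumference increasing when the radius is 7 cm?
22π cm/s

C = 2πr
dC/dt = 2π · dr/dt = 2π · 11 = 22π cm/s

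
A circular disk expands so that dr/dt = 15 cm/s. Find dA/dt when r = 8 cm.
240π cm²/s

A = πr²
dA/dt = 2πr · dr/dt = 2π(8)(15) = 240π cm²/s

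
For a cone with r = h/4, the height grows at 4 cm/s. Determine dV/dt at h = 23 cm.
529π/4 cm³/s

V = (1/3)π(h/4)²h = πh³/48
dV/dt = πh²/16 · 4
At h = 23: dV/dt = 529π/4 cm³/s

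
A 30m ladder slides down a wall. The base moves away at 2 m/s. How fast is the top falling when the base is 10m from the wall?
√2/2 ≈ 0.7071 m/s

x² + y² = 30²
2x·dx/dt + 2y·dy/dt = 0
dy/dt = -x/y · dx/dt = -10/(20√2) · 2 = -√2/2 m/s
The top is descending at √2/2 ≈ 0.7071 m/s.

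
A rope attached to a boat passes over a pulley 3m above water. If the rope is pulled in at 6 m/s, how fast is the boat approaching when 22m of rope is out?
132√19/95 ≈ 6.057 m/s

rope² = x² + 3²
x = √(22² - 3²) = 5√19
dx/dt = (rope/x) · d(rope)/dt = (22/(5√19)) · (-6) = -132√19/95 m/s
The boat approaches at 132√19/95 ≈ 6.057 m/s.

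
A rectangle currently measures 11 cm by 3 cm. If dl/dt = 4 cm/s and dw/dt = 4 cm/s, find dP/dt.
16 cm/s

P = 2(l + w)
dP/dt = 2(dl/dt + dw/dt) = 2(4 + 4) = 16 cm/s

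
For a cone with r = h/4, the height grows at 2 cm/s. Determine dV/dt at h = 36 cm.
162π cm³/s

V = (1/3)π(h/4)²h = πh³/48
dV/dt = πh²/16 · 2
At h = 36: dV/dt = 162π cm³/s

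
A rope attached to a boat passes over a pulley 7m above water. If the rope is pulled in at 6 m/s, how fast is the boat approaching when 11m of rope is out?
11√2/2 ≈ 7.778 m/s

rope² = x² + 7²
x = √(11² - 7²) = 6√2
dx/dt = (rope/x) · d(rope)/dt = (11/(6√2)) · (-6) = -11√2/2 m/s
The boat approaches at 11√2/2 ≈ 7.778 m/s.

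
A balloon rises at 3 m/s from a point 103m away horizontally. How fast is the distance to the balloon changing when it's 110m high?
330√22709/22709 ≈ 2.19 m/s

z² = 103² + y²
z = √(103² + 110²) = √22709
dz/dt = y/z · dy/dt = 110/√22709 · 3 = 330√22709/22709 ≈ 2.19 m/s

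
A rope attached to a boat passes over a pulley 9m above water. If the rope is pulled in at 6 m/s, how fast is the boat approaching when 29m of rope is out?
87√190/190 ≈ 6.312 m/s

rope² = x² + 9²
x = √(29² - 9²) = 2√190
dx/dt = (rope/x) · d(rope)/dt = (29/(2√190)) · (-6) = -87√190/190 m/s
The boat approaches at 87√190/190 ≈ 6.312 m/s.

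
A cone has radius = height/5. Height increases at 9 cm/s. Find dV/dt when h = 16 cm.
2304π/25 cm³/s

V = (1/3)π(h/5)²h = πh³/75
dV/dt = πh²/25 · 9
At h = 16: dV/dt = 2304π/25 cm³/s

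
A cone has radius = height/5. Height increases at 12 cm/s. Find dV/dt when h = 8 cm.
768π/25 cm³/s

V = (1/3)π(h/5)²h = πh³/75
dV/dt = πh²/25 · 12
At h = 8: dV/dt = 768π/25 cm³/s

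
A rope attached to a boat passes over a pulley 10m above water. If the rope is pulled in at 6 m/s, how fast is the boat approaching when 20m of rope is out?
4√3 ≈ 6.928 m/s

rope² = x² + 10²
x = √(20² - 10²) = 10√3
dx/dt = (rope/x) · d(rope)/dt = (20/(10√3)) · (-6) = -4√3 m/s
The boat approaches at 4√3 ≈ 6.928 m/s.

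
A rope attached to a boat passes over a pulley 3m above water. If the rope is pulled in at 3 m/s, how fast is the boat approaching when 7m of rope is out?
21√10/20 ≈ 3.32 m/s

rope² = x² + 3²
x = √(7² - 3²) = 2√10
dx/dt = (rope/x) · d(rope)/dt = (7/(2√10)) · (-3) = -21√10/20 m/s
The boat approaches at 21√10/20 ≈ 3.32 m/s.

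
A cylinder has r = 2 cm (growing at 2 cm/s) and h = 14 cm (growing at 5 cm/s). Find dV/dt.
132π cm³/s

V = πr²h
dV/dt = 2πrh·dr/dt + πr²·dh/dt
= 2π(2)(14)(2) + π(2)²(5)
= 132π cm³/s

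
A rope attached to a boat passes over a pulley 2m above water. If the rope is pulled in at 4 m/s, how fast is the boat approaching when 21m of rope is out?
84√437/437 ≈ 4.018 m/s

rope² = x² + 2²
x = √(21² - 2²) = √437
dx/dt = (rope/x) · d(rope)/dt = (21/√437) · (-4) = -84√437/437 m/s
The boat approaches at 84√437/437 ≈ 4.018 m/s.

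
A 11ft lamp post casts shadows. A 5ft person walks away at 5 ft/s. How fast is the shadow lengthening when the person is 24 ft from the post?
25/6 ft/s

By similar triangles: 11/(x+s) = 5/s
Solving: s = 5x/6
ds/dt = 5/6 · dx/dt = 5/6 · 5 = 25/6 ft/s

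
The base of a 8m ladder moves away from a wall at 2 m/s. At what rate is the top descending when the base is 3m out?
6√55/55 ≈ 0.809 m/s

x² + y² = 8²
2x·dx/dt + 2y·dy/dt = 0
dy/dt = -x/y · dx/dt = -3/√55 · 2 = -6√55/55 m/s
The top is descending at 6√55/55 ≈ 0.809 m/s.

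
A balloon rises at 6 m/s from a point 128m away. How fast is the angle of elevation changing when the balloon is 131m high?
0.022895 rad/s

tan(θ) = y/128
sec²(θ) · dθ/dt = (1/128) · dy/dt
dθ/dt = cos²(θ)/128 · 6 = 128/(128² + 131²) · 6
dθ/dt = 0.022895 rad/s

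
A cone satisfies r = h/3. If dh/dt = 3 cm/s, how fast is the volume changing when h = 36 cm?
432π cm³/s

V = (1/3)π(h/3)²h = πh³/27
dV/dt = πh²/9 · 3
At h = 36: dV/dt = 432π cm³/s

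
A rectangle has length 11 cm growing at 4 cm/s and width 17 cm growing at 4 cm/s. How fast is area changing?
112 cm²/s

A = lw
dA/dt = w·dl/dt + l·dw/dt = 17·4 + 11·4 = 112 cm²/s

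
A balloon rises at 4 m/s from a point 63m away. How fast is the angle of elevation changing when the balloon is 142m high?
0.010442 rad/s

tan(θ) = y/63
sec²(θ) · dθ/dt = (1/63) · dy/dt
dθ/dt = cos²(θ)/63 · 4 = 63/(63² + 142²) · 4
dθ/dt = 0.010442 rad/s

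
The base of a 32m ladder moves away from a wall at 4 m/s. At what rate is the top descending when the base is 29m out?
116√183/183 ≈ 8.575 m/s

x² + y² = 32²
2x·dx/dt + 2y·dy/dt = 0
dy/dt = -x/y · dx/dt = -29/√183 · 4 = -116√183/183 m/s
The top is descending at 116√183/183 ≈ 8.575 m/s.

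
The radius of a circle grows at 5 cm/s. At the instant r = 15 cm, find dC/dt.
10π cm/s

C = 2πr
dC/dt = 2π · dr/dt = 2π · 5 = 10π cm/s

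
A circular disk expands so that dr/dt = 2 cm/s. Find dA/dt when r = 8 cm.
32π cm²/s

A = πr²
dA/dt = 2πr · dr/dt = 2π(8)(2) = 32π cm²/s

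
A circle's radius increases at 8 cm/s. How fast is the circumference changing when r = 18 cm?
16π cm/s

C = 2πr
dC/dt = 2π · dr/dt = 2π · 8 = 16π cm/s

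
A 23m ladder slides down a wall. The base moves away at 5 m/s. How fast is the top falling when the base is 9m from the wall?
45√7/56 ≈ 2.126 m/s

x² + y² = 23²
2x·dx/dt + 2y·dy/dt = 0
dy/dt = -x/y · dx/dt = -9/(8√7) · 5 = -45√7/56 m/s
The top is descending at 45√7/56 ≈ 2.126 m/s.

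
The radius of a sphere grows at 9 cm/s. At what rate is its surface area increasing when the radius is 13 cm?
936π cm²/s

S = 4πr²
dS/dt = dS/dr · dr/dt = 8πr · 9
At r = 13: dS/dt = 936π cm²/s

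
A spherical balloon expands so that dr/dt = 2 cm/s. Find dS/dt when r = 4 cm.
64π cm²/s

S = 4πr²
dS/dt = dS/dr · dr/dt = 8πr · 2
At r = 4: dS/dt = 64π cm²/s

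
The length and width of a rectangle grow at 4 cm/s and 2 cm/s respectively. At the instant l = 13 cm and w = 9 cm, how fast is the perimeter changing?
12 cm/s

P = 2(l + w)
dP/dt = 2(dl/dt + dw/dt) = 2(4 + 2) = 12 cm/s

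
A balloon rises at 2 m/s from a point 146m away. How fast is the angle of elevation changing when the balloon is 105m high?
0.009029 rad/s

tan(θ) = y/146
sec²(θ) · dθ/dt = (1/146) · dy/dt
dθ/dt = cos²(θ)/146 · 2 = 146/(146² + 105²) · 2
dθ/dt = 0.009029 rad/s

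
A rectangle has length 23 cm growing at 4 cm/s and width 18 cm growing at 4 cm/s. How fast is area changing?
164 cm²/s

A = lw
dA/dt = w·dl/dt + l·dw/dt = 18·4 + 23·4 = 164 cm²/s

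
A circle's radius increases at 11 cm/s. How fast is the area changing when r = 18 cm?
396π cm²/s

A = πr²
dA/dt = 2πr · dr/dt = 2π(18)(11) = 396π cm²/s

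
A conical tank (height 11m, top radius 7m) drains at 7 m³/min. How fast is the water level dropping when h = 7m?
121/(343π) ≈ 0.1123 m/min

r/h = 7/11, so r = (7/11)h
V = (1/3)πr²h = (1/3)π((7/11)h)²h = (49/363)πh³
dV/dh = (49/121)πh²
dh/dt = (dV/dt)/(dV/dh) = -7/((49/121)π·7²) = -121/(343π) m/min
The level is dropping at 121/(343π) ≈ 0.1123 m/min.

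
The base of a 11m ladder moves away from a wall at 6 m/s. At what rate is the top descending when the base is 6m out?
36√85/85 ≈ 3.905 m/s

x² + y² = 11²
2x·dx/dt + 2y·dy/dt = 0
dy/dt = -x/y · dx/dt = -6/√85 · 6 = -36√85/85 m/s
The top is descending at 36√85/85 ≈ 3.905 m/s.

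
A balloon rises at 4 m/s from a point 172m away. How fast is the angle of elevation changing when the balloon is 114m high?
0.016158 rad/s

tan(θ) = y/172
sec²(θ) · dθ/dt = (1/172) · dy/dt
dθ/dt = cos²(θ)/172 · 4 = 172/(172² + 114²) · 4
dθ/dt = 0.016158 rad/s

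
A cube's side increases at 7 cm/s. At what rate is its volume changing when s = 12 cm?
3024 cm³/s

V = s³
dV/dt = 3s² · ds/dt = 3·12²·7 = 3024 cm³/s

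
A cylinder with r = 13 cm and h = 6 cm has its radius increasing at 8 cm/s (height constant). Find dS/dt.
512π cm²/s

S = 2πrh + 2πr² (lateral + bases)
dS/dt = (2πh + 4πr)·dr/dt = (2π·6 + 4π·13)·8
= 512π cm²/s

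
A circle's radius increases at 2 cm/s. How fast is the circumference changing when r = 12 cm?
4π cm/s

C = 2πr
dC/dt = 2π · dr/dt = 2π · 2 = 4π cm/s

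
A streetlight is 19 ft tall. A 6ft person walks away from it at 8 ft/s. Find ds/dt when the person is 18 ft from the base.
48/13 ft/s

By similar triangles: 19/(x+s) = 6/s
Solving: s = 6x/13
ds/dt = 6/13 · dx/dt = 6/13 · 8 = 48/13 ft/s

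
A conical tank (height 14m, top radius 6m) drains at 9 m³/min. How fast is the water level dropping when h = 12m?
49/(144π) ≈ 0.1083 m/min

r/h = 6/14, so r = (3/7)h
V = (1/3)πr²h = (1/3)π((3/7)h)²h = (3/49)πh³
dV/dh = (9/49)πh²
dh/dt = (dV/dt)/(dV/dh) = -9/((9/49)π·12²) = -49/(144π) m/min
The level is dropping at 49/(144π) ≈ 0.1083 m/min.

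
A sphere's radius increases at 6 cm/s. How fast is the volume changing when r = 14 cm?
4704π cm³/s

V = (4/3)πr³
dV/dt = dV/dr · dr/dt = 4πr² · 6
At r = 14: dV/dt = 4704π cm³/s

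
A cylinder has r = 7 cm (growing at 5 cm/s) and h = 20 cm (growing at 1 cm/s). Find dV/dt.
1449π cm³/s

V = πr²h
dV/dt = 2πrh·dr/dt + πr²·dh/dt
= 2π(7)(20)(5) + π(7)²(1)
= 1449π cm³/s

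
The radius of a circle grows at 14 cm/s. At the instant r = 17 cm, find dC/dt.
28π cm/s

C = 2πr
dC/dt = 2π · dr/dt = 2π · 14 = 28π cm/s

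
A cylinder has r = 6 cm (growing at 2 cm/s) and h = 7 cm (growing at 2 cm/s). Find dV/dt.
240π cm³/s

V = πr²h
dV/dt = 2πrh·dr/dt + πr²·dh/dt
= 2π(6)(7)(2) + π(6)²(2)
= 240π cm³/s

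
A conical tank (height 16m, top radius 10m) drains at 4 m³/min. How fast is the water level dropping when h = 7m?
256/(1225π) ≈ 0.06652 m/min

r/h = 10/16, so r = (5/8)h
V = (1/3)πr²h = (1/3)π((5/8)h)²h = (25/192)πh³
dV/dh = (25/64)πh²
dh/dt = (dV/dt)/(dV/dh) = -4/((25/64)π·7²) = -256/(1225π) m/min
The level is dropping at 256/(1225π) ≈ 0.06652 m/min.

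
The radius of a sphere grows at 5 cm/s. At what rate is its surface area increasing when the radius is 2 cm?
80π cm²/s

S = 4πr²
dS/dt = dS/dr · dr/dt = 8πr · 5
At r = 2: dS/dt = 80π cm²/s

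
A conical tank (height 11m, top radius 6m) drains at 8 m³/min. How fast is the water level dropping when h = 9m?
242/(729π) ≈ 0.1057 m/min

r/h = 6/11, so r = (6/11)h
V = (1/3)πr²h = (1/3)π((6/11)h)²h = (12/121)πh³
dV/dh = (36/121)πh²
dh/dt = (dV/dt)/(dV/dh) = -8/((36/121)π·9²) = -242/(729π) m/min
The level is dropping at 242/(729π) ≈ 0.1057 m/min.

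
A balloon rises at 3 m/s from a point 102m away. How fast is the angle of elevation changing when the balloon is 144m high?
0.009827 rad/s

tan(θ) = y/102
sec²(θ) · dθ/dt = (1/102) · dy/dt
dθ/dt = cos²(θ)/102 · 3 = 102/(102² + 144²) · 3
dθ/dt = 0.009827 rad/s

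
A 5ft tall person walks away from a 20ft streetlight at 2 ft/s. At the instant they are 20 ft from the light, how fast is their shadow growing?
2/3 ft/s

By similar triangles: 20/(x+s) = 5/s
Solving: s = 5x/15
ds/dt = 5/15 · dx/dt = 1/3 · 2 = 2/3 ft/s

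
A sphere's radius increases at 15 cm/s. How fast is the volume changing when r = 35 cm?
73500π cm³/s

V = (4/3)πr³
dV/dt = dV/dr · dr/dt = 4πr² · 15
At r = 35: dV/dt = 73500π cm³/s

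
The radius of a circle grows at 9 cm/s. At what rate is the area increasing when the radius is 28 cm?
504π cm²/s

A = πr²
dA/dt = 2πr · dr/dt = 2π(28)(9) = 504π cm²/s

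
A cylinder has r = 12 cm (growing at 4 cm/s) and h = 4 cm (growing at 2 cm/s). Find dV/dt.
672π cm³/s

V = πr²h
dV/dt = 2πrh·dr/dt + πr²·dh/dt
= 2π(12)(4)(4) + π(12)²(2)
= 672π cm³/s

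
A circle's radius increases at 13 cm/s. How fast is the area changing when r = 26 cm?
676π cm²/s

A = πr²
dA/dt = 2πr · dr/dt = 2π(26)(13) = 676π cm²/s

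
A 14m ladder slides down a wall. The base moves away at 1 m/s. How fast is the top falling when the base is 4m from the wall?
2√5/15 ≈ 0.2981 m/s

x² + y² = 14²
2x·dx/dt + 2y·dy/dt = 0
dy/dt = -x/y · dx/dt = -4/(6√5) · 1 = -2√5/15 m/s
The top is descending at 2√5/15 ≈ 0.2981 m/s.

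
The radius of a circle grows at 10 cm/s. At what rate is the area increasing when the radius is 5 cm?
100π cm²/s

A = πr²
dA/dt = 2πr · dr/dt = 2π(5)(10) = 100π cm²/s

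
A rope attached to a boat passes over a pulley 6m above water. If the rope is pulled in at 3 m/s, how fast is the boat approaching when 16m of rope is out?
24√55/55 ≈ 3.236 m/s

rope² = x² + 6²
x = √(16² - 6²) = 2√55
dx/dt = (rope/x) · d(rope)/dt = (16/(2√55)) · (-3) = -24√55/55 m/s
The boat approaches at 24√55/55 ≈ 3.236 m/s.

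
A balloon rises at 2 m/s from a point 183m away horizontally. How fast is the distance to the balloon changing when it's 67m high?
67√37978/18989 ≈ 0.6876 m/s

z² = 183² + y²
z = √(183² + 67²) = √37978
dz/dt = y/z · dy/dt = 67/√37978 · 2 = 67√37978/18989 ≈ 0.6876 m/s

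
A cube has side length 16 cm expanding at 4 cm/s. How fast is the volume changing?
3072 cm³/s

V = s³
dV/dt = 3s² · ds/dt = 3·16²·4 = 3072 cm³/s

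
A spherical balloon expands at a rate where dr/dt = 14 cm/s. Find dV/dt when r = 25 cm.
35000π cm³/s

V = (4/3)πr³
dV/dt = dV/dr · dr/dt = 4πr² · 14
At r = 25: dV/dt = 35000π cm³/s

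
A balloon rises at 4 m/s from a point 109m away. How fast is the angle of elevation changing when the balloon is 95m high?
0.020855 rad/s

tan(θ) = y/109
sec²(θ) · dθ/dt = (1/109) · dy/dt
dθ/dt = cos²(θ)/109 · 4 = 109/(109² + 95²) · 4
dθ/dt = 0.020855 rad/s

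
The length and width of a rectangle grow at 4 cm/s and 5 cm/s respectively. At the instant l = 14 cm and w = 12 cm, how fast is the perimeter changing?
18 cm/s

P = 2(l + w)
dP/dt = 2(dl/dt + dw/dt) = 2(4 + 5) = 18 cm/s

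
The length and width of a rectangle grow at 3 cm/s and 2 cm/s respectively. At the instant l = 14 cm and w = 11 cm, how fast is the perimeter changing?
10 cm/s

P = 2(l + w)
dP/dt = 2(dl/dt + dw/dt) = 2(3 + 2) = 10 cm/s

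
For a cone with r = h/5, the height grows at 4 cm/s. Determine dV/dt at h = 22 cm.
1936π/25 cm³/s

V = (1/3)π(h/5)²h = πh³/75
dV/dt = πh²/25 · 4
At h = 22: dV/dt = 1936π/25 cm³/s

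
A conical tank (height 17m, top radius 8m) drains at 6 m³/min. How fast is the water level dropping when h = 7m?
867/(1568π) ≈ 0.176 m/min

r/h = 8/17, so r = (8/17)h
V = (1/3)πr²h = (1/3)π((8/17)h)²h = (64/867)πh³
dV/dh = (64/289)πh²
dh/dt = (dV/dt)/(dV/dh) = -6/((64/289)π·7²) = -867/(1568π) m/min
The level is dropping at 867/(1568π) ≈ 0.176 m/min.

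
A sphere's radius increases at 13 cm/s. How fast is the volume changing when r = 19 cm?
18772π cm³/s

V = (4/3)πr³
dV/dt = dV/dr · dr/dt = 4πr² · 13
At r = 19: dV/dt = 18772π cm³/s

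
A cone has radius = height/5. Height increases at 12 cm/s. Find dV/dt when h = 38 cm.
17328π/25 cm³/s

V = (1/3)π(h/5)²h = πh³/75
dV/dt = πh²/25 · 12
At h = 38: dV/dt = 17328π/25 cm³/s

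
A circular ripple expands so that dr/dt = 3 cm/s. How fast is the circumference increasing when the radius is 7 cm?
6π cm/s

C = 2πr
dC/dt = 2π · dr/dt = 2π · 3 = 6π cm/s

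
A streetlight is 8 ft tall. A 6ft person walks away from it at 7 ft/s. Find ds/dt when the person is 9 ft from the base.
21 ft/s

By similar triangles: 8/(x+s) = 6/s
Solving: s = 6x/2
ds/dt = 6/2 · dx/dt = 3 · 7 = 21 ft/s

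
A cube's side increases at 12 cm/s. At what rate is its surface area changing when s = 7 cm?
1008 cm²/s

A = 6s²
dA/dt = 12s · ds/dt = 12·7·12 = 1008 cm²/s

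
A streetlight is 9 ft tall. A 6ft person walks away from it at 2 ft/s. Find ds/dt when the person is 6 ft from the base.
4 ft/s

By similar triangles: 9/(x+s) = 6/s
Solving: s = 6x/3
ds/dt = 6/3 · dx/dt = 2 · 2 = 4 ft/s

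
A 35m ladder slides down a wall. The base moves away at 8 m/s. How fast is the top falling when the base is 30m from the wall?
48√13/13 ≈ 13.31 m/s

x² + y² = 35²
2x·dx/dt + 2y·dy/dt = 0
dy/dt = -x/y · dx/dt = -30/(5√13) · 8 = -48√13/13 m/s
The top is descending at 48√13/13 ≈ 13.31 m/s.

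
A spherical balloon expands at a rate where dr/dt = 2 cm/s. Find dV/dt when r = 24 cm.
4608π cm³/s

V = (4/3)πr³
dV/dt = dV/dr · dr/dt = 4πr² · 2
At r = 24: dV/dt = 4608π cm³/s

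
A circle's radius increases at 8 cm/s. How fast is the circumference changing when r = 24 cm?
16π cm/s

C = 2πr
dC/dt = 2π · dr/dt = 2π · 8 = 16π cm/s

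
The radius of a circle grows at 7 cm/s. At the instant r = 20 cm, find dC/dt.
14π cm/s

C = 2πr
dC/dt = 2π · dr/dt = 2π · 7 = 14π cm/s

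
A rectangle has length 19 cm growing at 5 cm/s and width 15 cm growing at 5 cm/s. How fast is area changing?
170 cm²/s

A = lw
dA/dt = w·dl/dt + l·dw/dt = 15·5 + 19·5 = 170 cm²/s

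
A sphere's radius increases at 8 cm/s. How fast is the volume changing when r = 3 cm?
288π cm³/s

V = (4/3)πr³
dV/dt = dV/dr · dr/dt = 4πr² · 8
At r = 3: dV/dt = 288π cm³/s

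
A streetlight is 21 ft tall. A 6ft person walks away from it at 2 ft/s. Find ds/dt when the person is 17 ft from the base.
4/5 ft/s

By similar triangles: 21/(x+s) = 6/s
Solving: s = 6x/15
ds/dt = 6/15 · dx/dt = 2/5 · 2 = 4/5 ft/s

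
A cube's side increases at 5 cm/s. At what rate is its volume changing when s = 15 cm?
3375 cm³/s

V = s³
dV/dt = 3s² · ds/dt = 3·15²·5 = 3375 cm³/s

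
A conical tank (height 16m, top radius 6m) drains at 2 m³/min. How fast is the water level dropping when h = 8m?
2/(9π) ≈ 0.07074 m/min

r/h = 6/16, so r = (3/8)h
V = (1/3)πr²h = (1/3)π((3/8)h)²h = (3/64)πh³
dV/dh = (9/64)πh²
dh/dt = (dV/dt)/(dV/dh) = -2/((9/64)π·8²) = -2/(9π) m/min
The level is dropping at 2/(9π) ≈ 0.07074 m/min.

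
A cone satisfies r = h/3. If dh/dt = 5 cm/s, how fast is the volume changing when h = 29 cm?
4205π/9 cm³/s

V = (1/3)π(h/3)²h = πh³/27
dV/dt = πh²/9 · 5
At h = 29: dV/dt = 4205π/9 cm³/s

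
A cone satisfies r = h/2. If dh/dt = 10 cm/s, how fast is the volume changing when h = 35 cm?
6125π/2 cm³/s

V = (1/3)π(h/2)²h = πh³/12
dV/dt = πh²/4 · 10
At h = 35: dV/dt = 6125π/2 cm³/s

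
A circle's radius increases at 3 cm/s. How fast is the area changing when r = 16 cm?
96π cm²/s

A = πr²
dA/dt = 2πr · dr/dt = 2π(16)(3) = 96π cm²/s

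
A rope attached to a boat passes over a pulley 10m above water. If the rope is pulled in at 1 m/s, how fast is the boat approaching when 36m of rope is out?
18√299/299 ≈ 1.041 m/s

rope² = x² + 10²
x = √(36² - 10²) = 2√299
dx/dt = (rope/x) · d(rope)/dt = (36/(2√299)) · (-1) = -18√299/299 m/s
The boat approaches at 18√299/299 ≈ 1.041 m/s.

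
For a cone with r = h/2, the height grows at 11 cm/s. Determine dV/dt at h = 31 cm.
10571π/4 cm³/s

V = (1/3)π(h/2)²h = πh³/12
dV/dt = πh²/4 · 11
At h = 31: dV/dt = 10571π/4 cm³/s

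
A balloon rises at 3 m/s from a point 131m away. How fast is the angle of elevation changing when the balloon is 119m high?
0.012547 rad/s

tan(θ) = y/131
sec²(θ) · dθ/dt = (1/131) · dy/dt
dθ/dt = cos²(θ)/131 · 3 = 131/(131² + 119²) · 3
dθ/dt = 0.012547 rad/s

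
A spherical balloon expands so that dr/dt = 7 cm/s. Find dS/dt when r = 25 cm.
1400π cm²/s

S = 4πr²
dS/dt = dS/dr · dr/dt = 8πr · 7
At r = 25: dS/dt = 1400π cm²/s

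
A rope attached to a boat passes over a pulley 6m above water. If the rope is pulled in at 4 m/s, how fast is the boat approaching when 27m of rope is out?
36√77/77 ≈ 4.103 m/s

rope² = x² + 6²
x = √(27² - 6²) = 3√77
dx/dt = (rope/x) · d(rope)/dt = (27/(3√77)) · (-4) = -36√77/77 m/s
The boat approaches at 36√77/77 ≈ 4.103 m/s.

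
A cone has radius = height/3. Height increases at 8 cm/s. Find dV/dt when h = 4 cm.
128π/9 cm³/s

V = (1/3)π(h/3)²h = πh³/27
dV/dt = πh²/9 · 8
At h = 4: dV/dt = 128π/9 cm³/s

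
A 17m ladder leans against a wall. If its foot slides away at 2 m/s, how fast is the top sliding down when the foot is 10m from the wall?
20√21/63 ≈ 1.455 m/s

x² + y² = 17²
2x·dx/dt + 2y·dy/dt = 0
dy/dt = -x/y · dx/dt = -10/(3√21) · 2 = -20√21/63 m/s
The top is descending at 20√21/63 ≈ 1.455 m/s.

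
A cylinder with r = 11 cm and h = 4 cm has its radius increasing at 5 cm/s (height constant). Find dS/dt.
260π cm²/s

S = 2πrh + 2πr² (lateral + bases)
dS/dt = (2πh + 4πr)·dr/dt = (2π·4 + 4π·11)·5
= 260π cm²/s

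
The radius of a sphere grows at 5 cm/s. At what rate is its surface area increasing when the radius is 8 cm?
320π cm²/s

S = 4πr²
dS/dt = dS/dr · dr/dt = 8πr · 5
At r = 8: dS/dt = 320π cm²/s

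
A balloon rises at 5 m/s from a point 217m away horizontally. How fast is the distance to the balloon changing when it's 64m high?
64√51185/10237 ≈ 1.414 m/s

z² = 217² + y²
z = √(217² + 64²) = √51185
dz/dt = y/z · dy/dt = 64/√51185 · 5 = 64√51185/10237 ≈ 1.414 m/s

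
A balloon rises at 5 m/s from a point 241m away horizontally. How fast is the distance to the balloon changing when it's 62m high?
62√2477/2477 ≈ 1.246 m/s

z² = 241² + y²
z = √(241² + 62²) = 5√2477
dz/dt = y/z · dy/dt = 62/(5√2477) · 5 = 62√2477/2477 ≈ 1.246 m/s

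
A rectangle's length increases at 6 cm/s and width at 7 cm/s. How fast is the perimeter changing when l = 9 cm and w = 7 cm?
26 cm/s

P = 2(l + w)
dP/dt = 2(dl/dt + dw/dt) = 2(6 + 7) = 26 cm/s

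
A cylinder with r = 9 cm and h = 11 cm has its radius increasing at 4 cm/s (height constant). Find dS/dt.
232π cm²/s

S = 2πrh + 2πr² (lateral + bases)
dS/dt = (2πh + 4πr)·dr/dt = (2π·11 + 4π·9)·4
= 232π cm²/s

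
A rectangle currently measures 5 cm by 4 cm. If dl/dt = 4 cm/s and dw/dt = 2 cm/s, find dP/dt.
12 cm/s

P = 2(l + w)
dP/dt = 2(dl/dt + dw/dt) = 2(4 + 2) = 12 cm/s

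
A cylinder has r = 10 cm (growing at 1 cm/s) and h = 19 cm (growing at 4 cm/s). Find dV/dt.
780π cm³/s

V = πr²h
dV/dt = 2πrh·dr/dt + πr²·dh/dt
= 2π(10)(19)(1) + π(10)²(4)
= 780π cm³/s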